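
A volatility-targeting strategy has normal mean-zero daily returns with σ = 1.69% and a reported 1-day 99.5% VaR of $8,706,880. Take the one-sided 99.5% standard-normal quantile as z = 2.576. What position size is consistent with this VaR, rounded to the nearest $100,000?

VaR as a fraction of value: z·σ = 2.576 × 1.69% = 4.35344%.
Position = $8,706,880 / 0.0435344 = $200,000,000.

$200,000,000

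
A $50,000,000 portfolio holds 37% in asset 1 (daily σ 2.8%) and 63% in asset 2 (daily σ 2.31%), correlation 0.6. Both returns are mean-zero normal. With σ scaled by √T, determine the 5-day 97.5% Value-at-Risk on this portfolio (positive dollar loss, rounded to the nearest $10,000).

σ_p = √(0.37²·2.8² + 0.63²·2.31² + 2·0.6·0.37·0.63·2.8·2.31) = 2.236%.
σ_{5d} = 2.236% × √5 = 5.000%.
z(97.5%) = 1.960.
VaR = 1.960 × 5.000% = 9.800%; on $50,000,000 that is $4,900,000.

$4,900,000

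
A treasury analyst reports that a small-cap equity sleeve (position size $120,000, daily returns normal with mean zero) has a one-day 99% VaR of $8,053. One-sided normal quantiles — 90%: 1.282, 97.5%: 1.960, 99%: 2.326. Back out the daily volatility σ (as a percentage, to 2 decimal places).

2.89%

VaR as a fraction: $8,053 / $120,000 = 6.711%.
σ = VaR / z = 6.711% / 2.326 = 2.885%.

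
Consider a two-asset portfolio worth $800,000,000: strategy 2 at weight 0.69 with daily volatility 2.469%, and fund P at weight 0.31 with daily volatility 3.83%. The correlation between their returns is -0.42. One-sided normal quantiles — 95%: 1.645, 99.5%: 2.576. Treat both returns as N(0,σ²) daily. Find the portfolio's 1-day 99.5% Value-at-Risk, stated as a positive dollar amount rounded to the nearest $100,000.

σ_p² = 0.69²·2.469² + 0.31²·3.83² + 2·-0.42·0.69·0.31·2.469·3.83 = 2.6129 (%²).
σ_p = √2.6129 = 1.616%.
VaR = 2.576 × 1.616% = 4.163%; on $800,000,000 that is $33,304,000.

$33,300,000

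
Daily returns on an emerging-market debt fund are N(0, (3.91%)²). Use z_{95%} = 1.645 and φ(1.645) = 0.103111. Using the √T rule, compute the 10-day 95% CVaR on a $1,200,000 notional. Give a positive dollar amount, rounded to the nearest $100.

$306,000

σ_{10d} = 3.91% × √10 = 12.365%.
ES multiplier = φ(z)/(1−α) = 0.103111/0.05 = 2.062.
ES = 12.365% × 2.062 = 25.497%; on $1,200,000: $305,964.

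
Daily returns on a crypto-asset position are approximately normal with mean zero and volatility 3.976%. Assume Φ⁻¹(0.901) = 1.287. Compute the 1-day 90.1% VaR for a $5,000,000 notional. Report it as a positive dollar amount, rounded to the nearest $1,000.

VaR = z·σ = 1.287 × 3.976% = 5.117%.
On $5,000,000: 0.05117 × $5,000,000 = $255,850.

$256,000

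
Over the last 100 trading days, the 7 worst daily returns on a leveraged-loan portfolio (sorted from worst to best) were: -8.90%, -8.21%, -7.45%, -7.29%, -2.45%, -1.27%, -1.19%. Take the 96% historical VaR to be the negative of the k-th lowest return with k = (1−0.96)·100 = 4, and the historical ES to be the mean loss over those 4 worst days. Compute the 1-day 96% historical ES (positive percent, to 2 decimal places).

7.96%

The 4 worst returns sum to -31.85%.
ES = −(-31.85%) / 4 = 7.9625% ≈ 7.96%.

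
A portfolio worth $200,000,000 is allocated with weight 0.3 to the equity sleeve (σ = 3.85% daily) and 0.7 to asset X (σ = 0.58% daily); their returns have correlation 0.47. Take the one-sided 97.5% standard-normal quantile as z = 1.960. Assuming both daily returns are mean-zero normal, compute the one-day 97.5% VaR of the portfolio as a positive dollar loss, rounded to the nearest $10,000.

σ_p² = 0.3²·3.85² + 0.7²·0.58² + 2·0.47·0.3·0.7·3.85·0.58 = 1.9397 (%²).
σ_p = √1.9397 = 1.393%.
VaR = 1.960 × 1.393% = 2.730%; on $200,000,000 that is $5,460,000.

$5,460,000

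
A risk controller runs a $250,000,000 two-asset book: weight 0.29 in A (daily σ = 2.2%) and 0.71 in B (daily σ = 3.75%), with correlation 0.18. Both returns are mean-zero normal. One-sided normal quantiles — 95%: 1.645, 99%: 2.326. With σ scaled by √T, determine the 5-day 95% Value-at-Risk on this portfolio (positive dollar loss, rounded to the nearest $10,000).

σ_p = √(0.29²·2.2² + 0.71²·3.75² + 2·0.18·0.29·0.71·2.2·3.75) = 2.847%.
σ_{5d} = 2.847% × √5 = 6.366%.
VaR = 1.645 × 6.366% = 10.472%; on $250,000,000 that is $26,180,000.

$26,180,000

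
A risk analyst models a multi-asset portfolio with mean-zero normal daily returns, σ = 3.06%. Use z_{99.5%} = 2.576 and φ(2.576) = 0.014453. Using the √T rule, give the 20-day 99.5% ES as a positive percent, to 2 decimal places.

σ_{20d} = 3.06% × √20 = 13.685%.
ES multiplier = φ(z)/(1−α) = 0.014453/0.005 = 2.891.
ES = 13.685% × 2.891 = 39.563%.

39.56%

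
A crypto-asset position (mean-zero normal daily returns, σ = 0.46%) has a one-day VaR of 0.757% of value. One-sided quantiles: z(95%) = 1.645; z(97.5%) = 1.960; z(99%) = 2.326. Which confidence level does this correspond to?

Implied z = VaR/σ = 0.757 / 0.46 = 1.646.
This matches z(95%) = 1.645.

95%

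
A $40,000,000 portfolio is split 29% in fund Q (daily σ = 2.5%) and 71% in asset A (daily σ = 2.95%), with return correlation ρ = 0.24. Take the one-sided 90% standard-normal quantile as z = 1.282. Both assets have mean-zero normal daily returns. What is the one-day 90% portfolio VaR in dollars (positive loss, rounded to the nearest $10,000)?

$1,220,000

σ_p² = 0.29²·2.5² + 0.71²·2.95² + 2·0.24·0.29·0.71·2.5·2.95 = 5.6414 (%²).
σ_p = √5.6414 = 2.375%.
VaR = 1.282 × 2.375% = 3.045%; on $40,000,000 that is $1,218,000.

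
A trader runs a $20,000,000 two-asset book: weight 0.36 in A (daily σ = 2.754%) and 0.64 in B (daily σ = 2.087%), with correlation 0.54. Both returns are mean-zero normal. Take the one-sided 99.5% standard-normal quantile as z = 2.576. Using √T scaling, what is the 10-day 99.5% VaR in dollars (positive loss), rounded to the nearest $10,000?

$3,340,000

σ_p = √(0.36²·2.754² + 0.64²·2.087² + 2·0.54·0.36·0.64·2.754·2.087) = 2.049%.
σ_{10d} = 2.049% × √10 = 6.480%.
VaR = 2.576 × 6.480% = 16.692%; on $20,000,000 that is $3,338,400.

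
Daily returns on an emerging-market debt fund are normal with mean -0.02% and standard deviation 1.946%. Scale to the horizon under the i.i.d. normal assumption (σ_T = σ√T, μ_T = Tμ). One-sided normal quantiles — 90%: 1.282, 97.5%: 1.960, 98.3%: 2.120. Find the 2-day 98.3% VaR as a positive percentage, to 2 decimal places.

σ_{2d} = 1.946% × √2 = 2.752%; μ_{2d} = 2 × -0.02% = -0.040%.
VaR = −(-0.040%) + 2.120 × 2.752% = 5.874%.

5.87%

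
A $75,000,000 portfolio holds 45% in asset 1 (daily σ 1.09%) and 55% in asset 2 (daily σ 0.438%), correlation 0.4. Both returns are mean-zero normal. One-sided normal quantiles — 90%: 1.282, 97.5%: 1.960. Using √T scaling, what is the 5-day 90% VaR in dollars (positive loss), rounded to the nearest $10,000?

$1,350,000

σ_p = √(0.45²·1.09² + 0.55²·0.438² + 2·0.4·0.45·0.55·1.09·0.438) = 0.627%.
σ_{5d} = 0.627% × √5 = 1.402%.
VaR = 1.282 × 1.402% = 1.797%; on $75,000,000 that is $1,347,750.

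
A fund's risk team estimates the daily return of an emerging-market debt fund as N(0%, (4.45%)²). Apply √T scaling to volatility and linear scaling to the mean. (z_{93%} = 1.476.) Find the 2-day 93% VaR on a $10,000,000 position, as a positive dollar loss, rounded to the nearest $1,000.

σ_{2d} = 4.45% × √2 = 6.293%.
VaR = 1.476 × 6.293% = 9.288%.
On $10,000,000: 0.09288 × $10,000,000 = $928,800.

$929,000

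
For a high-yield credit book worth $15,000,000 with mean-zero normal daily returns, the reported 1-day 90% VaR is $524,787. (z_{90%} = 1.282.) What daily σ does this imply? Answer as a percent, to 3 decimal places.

2.729%

VaR as a fraction: $524,787 / $15,000,000 = 3.499%.
σ = VaR / z = 3.499% / 1.282 = 2.729%.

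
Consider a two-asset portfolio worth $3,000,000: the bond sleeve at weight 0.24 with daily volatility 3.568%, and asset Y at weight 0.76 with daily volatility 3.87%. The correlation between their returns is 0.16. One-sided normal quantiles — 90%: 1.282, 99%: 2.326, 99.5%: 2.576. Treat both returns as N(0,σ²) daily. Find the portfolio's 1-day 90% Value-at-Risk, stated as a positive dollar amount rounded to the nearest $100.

σ_p² = 0.24²·3.568² + 0.76²·3.87² + 2·0.16·0.24·0.76·3.568·3.87 = 10.1899 (%²).
σ_p = √10.1899 = 3.192%.
VaR = 1.282 × 3.192% = 4.092%; on $3,000,000 that is $122,760.

$122,800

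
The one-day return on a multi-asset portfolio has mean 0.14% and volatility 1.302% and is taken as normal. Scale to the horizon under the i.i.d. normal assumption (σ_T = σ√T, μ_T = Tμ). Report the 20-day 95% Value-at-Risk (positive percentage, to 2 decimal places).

6.78%

At 95%, z = 1.645.
σ_{20d} = 1.302% × √20 = 5.823%; μ_{20d} = 20 × 0.14% = 2.800%.
VaR = −(2.800%) + 1.645 × 5.823% = 6.779%.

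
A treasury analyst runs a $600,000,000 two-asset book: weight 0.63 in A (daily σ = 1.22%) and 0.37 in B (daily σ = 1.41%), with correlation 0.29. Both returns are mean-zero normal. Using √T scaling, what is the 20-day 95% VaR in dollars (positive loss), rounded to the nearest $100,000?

σ_p = √(0.63²·1.22² + 0.37²·1.41² + 2·0.29·0.63·0.37·1.22·1.41) = 1.047%.
σ_{20d} = 1.047% × √20 = 4.682%.
z(95%) = 1.645.
VaR = 1.645 × 4.682% = 7.702%; on $600,000,000 that is $46,212,000.

$46,200,000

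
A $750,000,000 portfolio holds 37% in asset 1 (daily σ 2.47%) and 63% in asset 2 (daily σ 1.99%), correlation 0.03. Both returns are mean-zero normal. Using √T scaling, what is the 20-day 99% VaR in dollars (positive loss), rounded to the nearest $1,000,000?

$123,000,000

σ_p = √(0.37²·2.47² + 0.63²·1.99² + 2·0.03·0.37·0.63·2.47·1.99) = 1.573%.
σ_{20d} = 1.573% × √20 = 7.035%.
z(99%) = 2.326.
VaR = 2.326 × 7.035% = 16.363%; on $750,000,000 that is $122,722,500.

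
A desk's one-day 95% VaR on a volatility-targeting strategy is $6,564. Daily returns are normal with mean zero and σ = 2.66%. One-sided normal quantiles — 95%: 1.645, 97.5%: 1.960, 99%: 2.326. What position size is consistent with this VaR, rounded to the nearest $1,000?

VaR as a fraction of value: z·σ = 1.645 × 2.66% = 4.3757%.
Position = $6,564 / 0.043757 = $150,010.

$150,000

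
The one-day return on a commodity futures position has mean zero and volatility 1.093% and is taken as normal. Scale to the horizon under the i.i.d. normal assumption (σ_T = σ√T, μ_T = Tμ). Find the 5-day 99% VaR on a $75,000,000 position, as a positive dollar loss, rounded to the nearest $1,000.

$4,264,000

At 99%, z = 2.326.
σ_{5d} = 1.093% × √5 = 2.444%.
VaR = 2.326 × 2.444% = 5.685%.
On $75,000,000: 0.05685 × $75,000,000 = $4,263,750.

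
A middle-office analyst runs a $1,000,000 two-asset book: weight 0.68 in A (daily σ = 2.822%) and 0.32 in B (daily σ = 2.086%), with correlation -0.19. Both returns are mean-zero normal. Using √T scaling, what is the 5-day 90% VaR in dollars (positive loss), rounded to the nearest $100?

σ_p = √(0.68²·2.822² + 0.32²·2.086² + 2·-0.19·0.68·0.32·2.822·2.086) = 1.908%.
σ_{5d} = 1.908% × √5 = 4.266%.
z(90%) = 1.282.
VaR = 1.282 × 4.266% = 5.469%; on $1,000,000 that is $54,690.

$54,700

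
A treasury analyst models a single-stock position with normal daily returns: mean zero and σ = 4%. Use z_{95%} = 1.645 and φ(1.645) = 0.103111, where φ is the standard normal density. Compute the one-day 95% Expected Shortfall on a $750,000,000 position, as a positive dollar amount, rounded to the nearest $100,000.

Tail multiplier: φ(z)/(1−α) = 0.103111 / 0.05 = 2.062.
ES = 4% × 2.062 = 8.248%.
On $750,000,000: 0.08248 × $750,000,000 = $61,860,000.

$61,900,000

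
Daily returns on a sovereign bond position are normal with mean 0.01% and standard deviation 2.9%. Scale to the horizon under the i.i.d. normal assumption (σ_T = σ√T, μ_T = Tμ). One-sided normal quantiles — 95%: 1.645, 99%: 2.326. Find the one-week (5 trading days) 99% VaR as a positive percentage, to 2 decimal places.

15.03%

σ_{5d} = 2.9% × √5 = 6.485%; μ_{5d} = 5 × 0.01% = 0.050%.
VaR = −(0.050%) + 2.326 × 6.485% = 15.034%.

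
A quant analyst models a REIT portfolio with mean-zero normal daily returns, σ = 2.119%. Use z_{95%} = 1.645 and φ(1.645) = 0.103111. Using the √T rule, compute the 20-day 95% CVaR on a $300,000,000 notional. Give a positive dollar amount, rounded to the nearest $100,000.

$58,600,000

σ_{20d} = 2.119% × √20 = 9.476%.
ES multiplier = φ(z)/(1−α) = 0.103111/0.05 = 2.062.
ES = 9.476% × 2.062 = 19.540%; on $300,000,000: $58,620,000.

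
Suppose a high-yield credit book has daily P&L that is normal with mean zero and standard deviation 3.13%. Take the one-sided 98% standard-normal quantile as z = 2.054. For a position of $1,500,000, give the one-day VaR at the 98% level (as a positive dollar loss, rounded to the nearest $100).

VaR = z·σ = 2.054 × 3.13% = 6.429%.
On $1,500,000: 0.06429 × $1,500,000 = $96,435.

$96,400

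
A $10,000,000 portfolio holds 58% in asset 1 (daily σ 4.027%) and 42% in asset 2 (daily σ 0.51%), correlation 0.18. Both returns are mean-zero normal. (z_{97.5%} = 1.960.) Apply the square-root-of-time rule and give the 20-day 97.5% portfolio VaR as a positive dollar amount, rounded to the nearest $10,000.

σ_p = √(0.58²·4.027² + 0.42²·0.51² + 2·0.18·0.58·0.42·4.027·0.51) = 2.384%.
σ_{20d} = 2.384% × √20 = 10.662%.
VaR = 1.960 × 10.662% = 20.898%; on $10,000,000 that is $2,089,800.

$2,090,000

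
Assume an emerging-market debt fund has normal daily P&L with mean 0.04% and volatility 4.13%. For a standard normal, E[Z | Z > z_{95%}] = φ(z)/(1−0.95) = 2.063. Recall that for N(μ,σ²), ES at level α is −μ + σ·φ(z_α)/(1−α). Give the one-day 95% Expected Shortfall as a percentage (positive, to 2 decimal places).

ES = −(0.04%) + 4.13% × 2.063 = 8.480%.

8.48%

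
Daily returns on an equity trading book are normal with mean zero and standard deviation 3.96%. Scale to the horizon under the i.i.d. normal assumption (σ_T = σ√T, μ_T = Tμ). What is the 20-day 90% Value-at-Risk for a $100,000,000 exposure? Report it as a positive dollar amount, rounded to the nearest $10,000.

At 90%, z = 1.282.
σ_{20d} = 3.96% × √20 = 17.710%.
VaR = 1.282 × 17.710% = 22.704%.
On $100,000,000: 0.22704 × $100,000,000 = $22,704,000.

$22,700,000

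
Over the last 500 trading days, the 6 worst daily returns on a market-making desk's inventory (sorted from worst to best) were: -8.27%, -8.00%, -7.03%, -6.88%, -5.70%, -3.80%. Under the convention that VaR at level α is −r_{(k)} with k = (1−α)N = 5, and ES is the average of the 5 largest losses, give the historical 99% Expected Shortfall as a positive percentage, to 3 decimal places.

The 5 worst returns sum to -35.88%.
ES = −(-35.88%) / 5 = 7.176%.

7.176%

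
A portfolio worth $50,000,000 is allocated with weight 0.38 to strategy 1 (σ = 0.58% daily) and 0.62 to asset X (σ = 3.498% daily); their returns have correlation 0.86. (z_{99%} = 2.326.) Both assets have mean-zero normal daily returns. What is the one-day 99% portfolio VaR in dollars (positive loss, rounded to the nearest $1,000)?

$2,746,000

σ_p² = 0.38²·0.58² + 0.62²·3.498² + 2·0.86·0.38·0.62·0.58·3.498 = 5.5742 (%²).
σ_p = √5.5742 = 2.361%.
VaR = 2.326 × 2.361% = 5.492%; on $50,000,000 that is $2,746,000.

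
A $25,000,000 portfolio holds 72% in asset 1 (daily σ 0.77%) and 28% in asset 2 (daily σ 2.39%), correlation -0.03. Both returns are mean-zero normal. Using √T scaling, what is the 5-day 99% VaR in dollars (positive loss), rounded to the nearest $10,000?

σ_p = √(0.72²·0.77² + 0.28²·2.39² + 2·-0.03·0.72·0.28·0.77·2.39) = 0.856%.
σ_{5d} = 0.856% × √5 = 1.914%.
z(99%) = 2.326.
VaR = 2.326 × 1.914% = 4.452%; on $25,000,000 that is $1,113,000.

$1,110,000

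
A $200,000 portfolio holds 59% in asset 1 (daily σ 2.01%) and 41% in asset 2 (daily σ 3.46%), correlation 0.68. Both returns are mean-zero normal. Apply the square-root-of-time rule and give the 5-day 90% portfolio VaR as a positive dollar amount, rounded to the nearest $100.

σ_p = √(0.59²·2.01² + 0.41²·3.46² + 2·0.68·0.59·0.41·2.01·3.46) = 2.389%.
σ_{5d} = 2.389% × √5 = 5.342%.
z(90%) = 1.282.
VaR = 1.282 × 5.342% = 6.848%; on $200,000 that is $13,696.

$13,700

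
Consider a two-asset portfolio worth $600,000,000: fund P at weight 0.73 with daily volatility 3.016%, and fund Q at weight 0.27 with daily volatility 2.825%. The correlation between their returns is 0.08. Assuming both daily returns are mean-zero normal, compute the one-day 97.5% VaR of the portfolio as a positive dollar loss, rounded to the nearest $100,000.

$28,100,000

σ_p² = 0.73²·3.016² + 0.27²·2.825² + 2·0.08·0.73·0.27·3.016·2.825 = 5.6979 (%²).
σ_p = √5.6979 = 2.387%.
At 97.5%, z = 1.960.
VaR = 1.960 × 2.387% = 4.679%; on $600,000,000 that is $28,074,000.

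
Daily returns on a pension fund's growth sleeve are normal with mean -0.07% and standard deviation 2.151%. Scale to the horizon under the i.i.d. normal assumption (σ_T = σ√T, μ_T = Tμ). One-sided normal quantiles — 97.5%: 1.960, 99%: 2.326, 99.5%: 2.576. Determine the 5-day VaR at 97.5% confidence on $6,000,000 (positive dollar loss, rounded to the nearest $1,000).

σ_{5d} = 2.151% × √5 = 4.810%; μ_{5d} = 5 × -0.07% = -0.350%.
VaR = −(-0.350%) + 1.960 × 4.810% = 9.778%.
On $6,000,000: 0.09778 × $6,000,000 = $586,680.

$587,000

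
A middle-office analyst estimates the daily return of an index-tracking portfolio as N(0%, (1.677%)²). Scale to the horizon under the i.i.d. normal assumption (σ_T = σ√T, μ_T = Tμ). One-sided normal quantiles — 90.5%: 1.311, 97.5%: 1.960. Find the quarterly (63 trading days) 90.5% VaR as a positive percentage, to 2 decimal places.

σ_{63d} = 1.677% × √63 = 13.311%.
VaR = 1.311 × 13.311% = 17.451%.

17.45%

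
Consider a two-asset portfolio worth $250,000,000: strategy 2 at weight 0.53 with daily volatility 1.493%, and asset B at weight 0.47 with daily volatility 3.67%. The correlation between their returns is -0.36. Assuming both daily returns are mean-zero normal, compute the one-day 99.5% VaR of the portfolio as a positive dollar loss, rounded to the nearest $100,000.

σ_p² = 0.53²·1.493² + 0.47²·3.67² + 2·-0.36·0.53·0.47·1.493·3.67 = 2.6187 (%²).
σ_p = √2.6187 = 1.618%.
At 99.5%, z = 2.576.
VaR = 2.576 × 1.618% = 4.168%; on $250,000,000 that is $10,420,000.

$10,400,000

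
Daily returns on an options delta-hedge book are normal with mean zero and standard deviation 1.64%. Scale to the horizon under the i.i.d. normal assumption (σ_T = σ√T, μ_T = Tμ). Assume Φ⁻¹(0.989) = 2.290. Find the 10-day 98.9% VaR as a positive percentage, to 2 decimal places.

σ_{10d} = 1.64% × √10 = 5.186%.
VaR = 2.290 × 5.186% = 11.876%.

11.88%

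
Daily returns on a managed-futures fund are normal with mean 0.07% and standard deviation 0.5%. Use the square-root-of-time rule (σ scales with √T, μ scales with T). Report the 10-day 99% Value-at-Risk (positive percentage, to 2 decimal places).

2.98%

At 99%, z = 2.326.
σ_{10d} = 0.5% × √10 = 1.581%; μ_{10d} = 10 × 0.07% = 0.700%.
VaR = −(0.700%) + 2.326 × 1.581% = 2.977%.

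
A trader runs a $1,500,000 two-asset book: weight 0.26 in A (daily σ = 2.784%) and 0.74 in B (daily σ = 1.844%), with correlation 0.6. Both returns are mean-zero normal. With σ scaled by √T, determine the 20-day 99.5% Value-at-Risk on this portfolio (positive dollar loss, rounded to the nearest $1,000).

σ_p = √(0.26²·2.784² + 0.74²·1.844² + 2·0.6·0.26·0.74·2.784·1.844) = 1.890%.
σ_{20d} = 1.890% × √20 = 8.452%.
z(99.5%) = 2.576.
VaR = 2.576 × 8.452% = 21.772%; on $1,500,000 that is $326,580.

$327,000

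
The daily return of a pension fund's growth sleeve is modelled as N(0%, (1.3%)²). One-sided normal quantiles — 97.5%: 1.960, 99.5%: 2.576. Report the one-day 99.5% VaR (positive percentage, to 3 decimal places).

VaR = z·σ = 2.576 × 1.3% = 3.349%.

3.349%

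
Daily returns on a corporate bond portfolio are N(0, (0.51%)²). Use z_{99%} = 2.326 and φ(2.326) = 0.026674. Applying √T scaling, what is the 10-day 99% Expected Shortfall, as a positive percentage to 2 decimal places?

σ_{10d} = 0.51% × √10 = 1.613%.
ES multiplier = φ(z)/(1−α) = 0.026674/0.01 = 2.667.
ES = 1.613% × 2.667 = 4.302%.

4.30%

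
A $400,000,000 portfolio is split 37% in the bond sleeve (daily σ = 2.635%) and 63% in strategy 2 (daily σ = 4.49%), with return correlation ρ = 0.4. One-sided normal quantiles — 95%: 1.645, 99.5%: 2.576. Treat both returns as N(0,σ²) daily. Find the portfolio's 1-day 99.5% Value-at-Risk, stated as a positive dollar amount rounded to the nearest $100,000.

$34,400,000

σ_p² = 0.37²·2.635² + 0.63²·4.49² + 2·0.4·0.37·0.63·2.635·4.49 = 11.1583 (%²).
σ_p = √11.1583 = 3.340%.
VaR = 2.576 × 3.340% = 8.604%; on $400,000,000 that is $34,416,000.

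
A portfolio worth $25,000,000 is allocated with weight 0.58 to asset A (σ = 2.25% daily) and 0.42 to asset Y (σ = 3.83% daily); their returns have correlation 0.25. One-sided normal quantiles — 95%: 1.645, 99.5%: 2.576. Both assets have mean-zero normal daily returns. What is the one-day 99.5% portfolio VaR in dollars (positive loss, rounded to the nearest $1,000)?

$1,488,000

σ_p² = 0.58²·2.25² + 0.42²·3.83² + 2·0.25·0.58·0.42·2.25·3.83 = 5.3402 (%²).
σ_p = √5.3402 = 2.311%.
VaR = 2.576 × 2.311% = 5.953%; on $25,000,000 that is $1,488,250.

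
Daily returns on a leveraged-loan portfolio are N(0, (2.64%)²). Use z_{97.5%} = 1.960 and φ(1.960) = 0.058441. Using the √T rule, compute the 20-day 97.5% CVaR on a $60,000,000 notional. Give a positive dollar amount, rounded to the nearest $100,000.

σ_{20d} = 2.64% × √20 = 11.806%.
ES multiplier = φ(z)/(1−α) = 0.058441/0.025 = 2.338.
ES = 11.806% × 2.338 = 27.602%; on $60,000,000: $16,561,200.

$16,600,000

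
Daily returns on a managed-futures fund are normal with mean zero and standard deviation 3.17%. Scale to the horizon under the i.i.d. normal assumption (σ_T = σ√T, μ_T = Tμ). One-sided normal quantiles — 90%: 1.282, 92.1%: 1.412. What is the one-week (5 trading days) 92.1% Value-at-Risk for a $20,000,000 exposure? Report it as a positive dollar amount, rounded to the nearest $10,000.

$2,000,000

σ_{5d} = 3.17% × √5 = 7.088%.
VaR = 1.412 × 7.088% = 10.008%.
On $20,000,000: 0.10008 × $20,000,000 = $2,001,600.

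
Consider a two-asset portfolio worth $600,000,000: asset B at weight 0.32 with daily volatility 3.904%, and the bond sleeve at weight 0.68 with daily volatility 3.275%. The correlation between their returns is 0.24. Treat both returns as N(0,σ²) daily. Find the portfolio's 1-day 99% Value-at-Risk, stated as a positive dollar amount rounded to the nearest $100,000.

$39,100,000

σ_p² = 0.32²·3.904² + 0.68²·3.275² + 2·0.24·0.32·0.68·3.904·3.275 = 7.8557 (%²).
σ_p = √7.8557 = 2.803%.
At 99%, z = 2.326.
VaR = 2.326 × 2.803% = 6.520%; on $600,000,000 that is $39,120,000.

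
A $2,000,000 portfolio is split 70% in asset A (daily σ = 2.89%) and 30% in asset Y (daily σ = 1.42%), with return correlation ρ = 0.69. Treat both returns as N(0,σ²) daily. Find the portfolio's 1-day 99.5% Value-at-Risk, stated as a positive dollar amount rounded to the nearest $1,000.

σ_p² = 0.7²·2.89² + 0.3²·1.42² + 2·0.69·0.7·0.3·2.89·1.42 = 5.4633 (%²).
σ_p = √5.4633 = 2.337%.
At 99.5%, z = 2.576.
VaR = 2.576 × 2.337% = 6.020%; on $2,000,000 that is $120,400.

$120,000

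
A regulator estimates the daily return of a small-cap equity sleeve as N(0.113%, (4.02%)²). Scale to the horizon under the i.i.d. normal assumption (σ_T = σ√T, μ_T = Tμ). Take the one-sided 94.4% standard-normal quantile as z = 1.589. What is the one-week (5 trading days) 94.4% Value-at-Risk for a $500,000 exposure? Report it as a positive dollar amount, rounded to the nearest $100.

σ_{5d} = 4.02% × √5 = 8.989%; μ_{5d} = 5 × 0.113% = 0.565%.
VaR = −(0.565%) + 1.589 × 8.989% = 13.719%.
On $500,000: 0.13719 × $500,000 = $68,595.

$68,600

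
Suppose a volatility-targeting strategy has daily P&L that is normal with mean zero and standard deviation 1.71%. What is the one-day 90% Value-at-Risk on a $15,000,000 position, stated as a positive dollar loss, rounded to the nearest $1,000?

$329,000

At 90% one-sided, z = 1.282.
VaR = z·σ = 1.282 × 1.71% = 2.192%.
On $15,000,000: 0.02192 × $15,000,000 = $328,800.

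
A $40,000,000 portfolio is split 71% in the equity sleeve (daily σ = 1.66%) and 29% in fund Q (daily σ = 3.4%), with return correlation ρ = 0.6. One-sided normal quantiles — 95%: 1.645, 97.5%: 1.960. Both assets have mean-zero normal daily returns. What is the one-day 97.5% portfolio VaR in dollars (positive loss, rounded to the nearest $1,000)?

σ_p² = 0.71²·1.66² + 0.29²·3.4² + 2·0.6·0.71·0.29·1.66·3.4 = 3.7558 (%²).
σ_p = √3.7558 = 1.938%.
VaR = 1.960 × 1.938% = 3.798%; on $40,000,000 that is $1,519,200.

$1,519,000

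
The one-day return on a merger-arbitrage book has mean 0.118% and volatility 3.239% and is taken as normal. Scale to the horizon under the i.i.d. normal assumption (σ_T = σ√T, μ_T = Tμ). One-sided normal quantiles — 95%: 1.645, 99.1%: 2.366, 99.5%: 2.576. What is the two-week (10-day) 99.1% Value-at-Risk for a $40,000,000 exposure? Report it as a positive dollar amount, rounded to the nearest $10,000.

$9,220,000

σ_{10d} = 3.239% × √10 = 10.243%; μ_{10d} = 10 × 0.118% = 1.180%.
VaR = −(1.180%) + 2.366 × 10.243% = 23.055%.
On $40,000,000: 0.23055 × $40,000,000 = $9,222,000.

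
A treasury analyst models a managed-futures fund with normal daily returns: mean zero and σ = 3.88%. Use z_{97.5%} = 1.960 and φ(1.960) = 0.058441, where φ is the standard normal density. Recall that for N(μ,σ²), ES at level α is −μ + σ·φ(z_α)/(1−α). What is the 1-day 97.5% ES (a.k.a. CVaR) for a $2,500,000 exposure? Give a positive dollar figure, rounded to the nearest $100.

$226,800

Tail multiplier: φ(z)/(1−α) = 0.058441 / 0.025 = 2.338.
ES = 3.88% × 2.338 = 9.071%.
On $2,500,000: 0.09071 × $2,500,000 = $226,775.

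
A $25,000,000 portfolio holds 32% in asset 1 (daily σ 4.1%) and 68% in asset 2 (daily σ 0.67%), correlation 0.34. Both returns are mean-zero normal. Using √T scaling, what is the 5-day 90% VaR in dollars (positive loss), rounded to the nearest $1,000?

$1,095,000

σ_p = √(0.32²·4.1² + 0.68²·0.67² + 2·0.34·0.32·0.68·4.1·0.67) = 1.528%.
σ_{5d} = 1.528% × √5 = 3.417%.
z(90%) = 1.282.
VaR = 1.282 × 3.417% = 4.381%; on $25,000,000 that is $1,095,250.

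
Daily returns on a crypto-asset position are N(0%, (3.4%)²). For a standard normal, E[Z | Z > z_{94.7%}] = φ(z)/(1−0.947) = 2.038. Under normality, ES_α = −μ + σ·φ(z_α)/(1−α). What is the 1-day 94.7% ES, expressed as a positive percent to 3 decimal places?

ES = 3.4% × 2.038 = 6.929%.

6.929%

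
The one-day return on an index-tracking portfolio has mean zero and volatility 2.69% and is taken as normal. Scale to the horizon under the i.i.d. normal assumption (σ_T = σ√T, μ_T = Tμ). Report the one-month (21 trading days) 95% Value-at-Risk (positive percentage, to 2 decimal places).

At 95%, z = 1.645.
σ_{21d} = 2.69% × √21 = 12.327%.
VaR = 1.645 × 12.327% = 20.278%.

20.28%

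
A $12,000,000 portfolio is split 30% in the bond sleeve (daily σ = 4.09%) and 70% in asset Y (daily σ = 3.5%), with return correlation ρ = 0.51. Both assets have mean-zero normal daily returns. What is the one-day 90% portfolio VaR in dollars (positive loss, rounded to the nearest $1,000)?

$500,000

σ_p² = 0.3²·4.09² + 0.7²·3.5² + 2·0.51·0.3·0.7·4.09·3.5 = 10.5743 (%²).
σ_p = √10.5743 = 3.252%.
At 90%, z = 1.282.
VaR = 1.282 × 3.252% = 4.169%; on $12,000,000 that is $500,280.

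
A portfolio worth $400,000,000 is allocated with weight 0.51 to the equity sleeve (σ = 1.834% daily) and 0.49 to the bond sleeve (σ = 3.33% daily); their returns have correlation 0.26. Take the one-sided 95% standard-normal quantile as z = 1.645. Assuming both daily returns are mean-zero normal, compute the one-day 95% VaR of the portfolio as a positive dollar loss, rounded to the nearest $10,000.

$13,690,000

σ_p² = 0.51²·1.834² + 0.49²·3.33² + 2·0.26·0.51·0.49·1.834·3.33 = 4.3309 (%²).
σ_p = √4.3309 = 2.081%.
VaR = 1.645 × 2.081% = 3.423%; on $400,000,000 that is $13,692,000.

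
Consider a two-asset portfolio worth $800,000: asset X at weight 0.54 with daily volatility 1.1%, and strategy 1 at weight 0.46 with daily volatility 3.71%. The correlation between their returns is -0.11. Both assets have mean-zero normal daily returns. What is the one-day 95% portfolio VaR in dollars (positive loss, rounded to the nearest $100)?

σ_p² = 0.54²·1.1² + 0.46²·3.71² + 2·-0.11·0.54·0.46·1.1·3.71 = 3.0423 (%²).
σ_p = √3.0423 = 1.744%.
At 95%, z = 1.645.
VaR = 1.645 × 1.744% = 2.869%; on $800,000 that is $22,952.

$23,000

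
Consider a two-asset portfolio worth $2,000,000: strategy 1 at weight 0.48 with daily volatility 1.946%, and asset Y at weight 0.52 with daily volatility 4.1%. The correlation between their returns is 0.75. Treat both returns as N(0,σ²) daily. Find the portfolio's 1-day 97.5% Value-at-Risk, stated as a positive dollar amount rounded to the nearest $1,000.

$114,000

σ_p² = 0.48²·1.946² + 0.52²·4.1² + 2·0.75·0.48·0.52·1.946·4.1 = 8.4051 (%²).
σ_p = √8.4051 = 2.899%.
At 97.5%, z = 1.960.
VaR = 1.960 × 2.899% = 5.682%; on $2,000,000 that is $113,640.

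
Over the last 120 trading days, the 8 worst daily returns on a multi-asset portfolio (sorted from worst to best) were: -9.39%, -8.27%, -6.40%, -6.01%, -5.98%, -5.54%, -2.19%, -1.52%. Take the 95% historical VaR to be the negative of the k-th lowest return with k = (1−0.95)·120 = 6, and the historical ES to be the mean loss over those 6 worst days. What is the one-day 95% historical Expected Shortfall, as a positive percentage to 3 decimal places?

The 6 worst returns sum to -41.59%.
ES = −(-41.59%) / 6 = 6.9316…% ≈ 6.932%.

6.932%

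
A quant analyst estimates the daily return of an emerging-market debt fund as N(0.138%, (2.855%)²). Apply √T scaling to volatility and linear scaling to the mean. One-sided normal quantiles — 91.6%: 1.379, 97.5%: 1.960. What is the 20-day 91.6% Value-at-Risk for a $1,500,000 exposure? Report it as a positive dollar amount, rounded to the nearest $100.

$222,700

σ_{20d} = 2.855% × √20 = 12.768%; μ_{20d} = 20 × 0.138% = 2.760%.
VaR = −(2.760%) + 1.379 × 12.768% = 14.847%.
On $1,500,000: 0.14847 × $1,500,000 = $222,705.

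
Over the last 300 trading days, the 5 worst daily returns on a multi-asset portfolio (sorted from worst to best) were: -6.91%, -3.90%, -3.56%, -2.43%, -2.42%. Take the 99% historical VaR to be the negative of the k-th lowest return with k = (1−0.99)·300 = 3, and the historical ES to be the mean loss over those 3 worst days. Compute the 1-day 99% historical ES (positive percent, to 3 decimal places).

The 3 worst returns sum to -14.37%.
ES = −(-14.37%) / 3 = 4.79% ≈ 4.790%.

4.790%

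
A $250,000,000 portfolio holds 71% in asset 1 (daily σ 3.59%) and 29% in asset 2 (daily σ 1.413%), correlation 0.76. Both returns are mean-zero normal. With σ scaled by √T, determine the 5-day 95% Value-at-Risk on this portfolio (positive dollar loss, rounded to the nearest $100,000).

$26,400,000

σ_p = √(0.71²·3.59² + 0.29²·1.413² + 2·0.76·0.71·0.29·3.59·1.413) = 2.873%.
σ_{5d} = 2.873% × √5 = 6.424%.
z(95%) = 1.645.
VaR = 1.645 × 6.424% = 10.567%; on $250,000,000 that is $26,417,500.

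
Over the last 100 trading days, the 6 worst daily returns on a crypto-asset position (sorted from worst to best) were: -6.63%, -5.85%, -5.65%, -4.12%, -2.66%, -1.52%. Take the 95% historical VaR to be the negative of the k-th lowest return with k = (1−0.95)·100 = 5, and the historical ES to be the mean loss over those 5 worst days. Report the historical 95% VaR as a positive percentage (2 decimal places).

2.66%

k = 5; the 5th lowest return is -2.66%, so VaR = 2.66%.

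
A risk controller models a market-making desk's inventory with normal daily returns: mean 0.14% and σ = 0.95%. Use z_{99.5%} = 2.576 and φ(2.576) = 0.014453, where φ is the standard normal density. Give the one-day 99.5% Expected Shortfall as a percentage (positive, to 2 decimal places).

Tail multiplier: φ(z)/(1−α) = 0.014453 / 0.005 = 2.891.
ES = −(0.14%) + 0.95% × 2.891 = 2.606%.

2.61%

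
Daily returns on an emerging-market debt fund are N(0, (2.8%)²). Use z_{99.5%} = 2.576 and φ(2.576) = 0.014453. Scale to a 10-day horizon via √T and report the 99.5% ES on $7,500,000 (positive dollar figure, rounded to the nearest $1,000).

σ_{10d} = 2.8% × √10 = 8.854%.
ES multiplier = φ(z)/(1−α) = 0.014453/0.005 = 2.891.
ES = 8.854% × 2.891 = 25.597%; on $7,500,000: $1,919,775.

$1,920,000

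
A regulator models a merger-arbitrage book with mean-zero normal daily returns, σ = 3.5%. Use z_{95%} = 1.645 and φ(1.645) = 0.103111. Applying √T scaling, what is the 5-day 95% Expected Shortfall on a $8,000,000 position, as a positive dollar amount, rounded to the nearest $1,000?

$1,291,000

σ_{5d} = 3.5% × √5 = 7.826%.
ES multiplier = φ(z)/(1−α) = 0.103111/0.05 = 2.062.
ES = 7.826% × 2.062 = 16.137%; on $8,000,000: $1,290,960.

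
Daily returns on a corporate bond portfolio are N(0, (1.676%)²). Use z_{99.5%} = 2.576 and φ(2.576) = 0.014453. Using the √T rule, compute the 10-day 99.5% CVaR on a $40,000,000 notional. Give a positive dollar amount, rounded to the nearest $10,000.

$6,130,000

σ_{10d} = 1.676% × √10 = 5.300%.
ES multiplier = φ(z)/(1−α) = 0.014453/0.005 = 2.891.
ES = 5.300% × 2.891 = 15.322%; on $40,000,000: $6,128,800.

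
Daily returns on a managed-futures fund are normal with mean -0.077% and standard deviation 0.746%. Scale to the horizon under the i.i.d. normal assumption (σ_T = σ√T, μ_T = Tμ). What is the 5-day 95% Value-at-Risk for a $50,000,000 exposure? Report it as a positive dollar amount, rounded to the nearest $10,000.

At 95%, z = 1.645.
σ_{5d} = 0.746% × √5 = 1.668%; μ_{5d} = 5 × -0.077% = -0.385%.
VaR = −(-0.385%) + 1.645 × 1.668% = 3.129%.
On $50,000,000: 0.03129 × $50,000,000 = $1,564,500.

$1,560,000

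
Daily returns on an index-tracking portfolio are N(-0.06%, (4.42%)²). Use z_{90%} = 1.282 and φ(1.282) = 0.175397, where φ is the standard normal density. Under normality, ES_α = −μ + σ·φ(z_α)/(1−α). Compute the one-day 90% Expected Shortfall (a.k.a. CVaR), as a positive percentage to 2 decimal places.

Tail multiplier: φ(z)/(1−α) = 0.175397 / 0.1 = 1.754.
ES = −(-0.06%) + 4.42% × 1.754 = 7.813%.

7.81%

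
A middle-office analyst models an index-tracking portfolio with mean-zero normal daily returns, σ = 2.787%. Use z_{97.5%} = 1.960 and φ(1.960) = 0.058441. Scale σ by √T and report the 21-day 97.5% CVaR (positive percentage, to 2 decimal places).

σ_{21d} = 2.787% × √21 = 12.772%.
ES multiplier = φ(z)/(1−α) = 0.058441/0.025 = 2.338.
ES = 12.772% × 2.338 = 29.861%.

29.86%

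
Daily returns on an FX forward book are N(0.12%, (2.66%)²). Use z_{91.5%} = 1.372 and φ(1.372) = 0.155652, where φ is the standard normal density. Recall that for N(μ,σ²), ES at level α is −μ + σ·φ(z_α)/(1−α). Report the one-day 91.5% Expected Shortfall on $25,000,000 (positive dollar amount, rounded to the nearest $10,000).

Tail multiplier: φ(z)/(1−α) = 0.155652 / 0.085 = 1.831.
ES = −(0.12%) + 2.66% × 1.831 = 4.750%.
On $25,000,000: 0.04750 × $25,000,000 = $1,187,500.

$1,190,000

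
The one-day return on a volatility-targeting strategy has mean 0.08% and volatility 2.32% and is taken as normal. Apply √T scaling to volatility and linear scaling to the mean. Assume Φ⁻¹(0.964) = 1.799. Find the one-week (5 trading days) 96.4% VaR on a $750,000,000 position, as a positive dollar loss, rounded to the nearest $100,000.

σ_{5d} = 2.32% × √5 = 5.188%; μ_{5d} = 5 × 0.08% = 0.400%.
VaR = −(0.400%) + 1.799 × 5.188% = 8.933%.
On $750,000,000: 0.08933 × $750,000,000 = $66,997,500.

$67,000,000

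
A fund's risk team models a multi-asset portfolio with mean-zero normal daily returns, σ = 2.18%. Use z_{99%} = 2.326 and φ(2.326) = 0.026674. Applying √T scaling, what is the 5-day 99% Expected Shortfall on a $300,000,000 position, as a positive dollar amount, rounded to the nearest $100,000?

σ_{5d} = 2.18% × √5 = 4.875%.
ES multiplier = φ(z)/(1−α) = 0.026674/0.01 = 2.667.
ES = 4.875% × 2.667 = 13.002%; on $300,000,000: $39,006,000.

$39,000,000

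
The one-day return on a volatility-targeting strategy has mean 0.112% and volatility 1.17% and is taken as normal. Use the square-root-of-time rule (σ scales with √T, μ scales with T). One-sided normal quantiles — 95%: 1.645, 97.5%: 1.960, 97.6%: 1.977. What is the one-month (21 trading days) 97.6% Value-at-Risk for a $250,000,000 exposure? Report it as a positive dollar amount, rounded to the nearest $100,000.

$20,600,000

σ_{21d} = 1.17% × √21 = 5.362%; μ_{21d} = 21 × 0.112% = 2.352%.
VaR = −(2.352%) + 1.977 × 5.362% = 8.249%.
On $250,000,000: 0.08249 × $250,000,000 = $20,622,500.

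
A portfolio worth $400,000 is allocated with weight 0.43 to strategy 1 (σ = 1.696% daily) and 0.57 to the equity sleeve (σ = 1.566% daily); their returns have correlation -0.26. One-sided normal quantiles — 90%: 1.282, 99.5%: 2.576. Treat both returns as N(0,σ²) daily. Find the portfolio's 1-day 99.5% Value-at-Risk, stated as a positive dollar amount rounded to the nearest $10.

σ_p² = 0.43²·1.696² + 0.57²·1.566² + 2·-0.26·0.43·0.57·1.696·1.566 = 0.9901 (%²).
σ_p = √0.9901 = 0.995%.
VaR = 2.576 × 0.995% = 2.563%; on $400,000 that is $10,252.

$10,250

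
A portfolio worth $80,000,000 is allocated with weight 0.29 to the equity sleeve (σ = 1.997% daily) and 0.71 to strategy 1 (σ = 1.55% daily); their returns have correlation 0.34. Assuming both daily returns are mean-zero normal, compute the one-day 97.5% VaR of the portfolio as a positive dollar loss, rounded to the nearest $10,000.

$2,210,000

σ_p² = 0.29²·1.997² + 0.71²·1.55² + 2·0.34·0.29·0.71·1.997·1.55 = 1.9799 (%²).
σ_p = √1.9799 = 1.407%.
At 97.5%, z = 1.960.
VaR = 1.960 × 1.407% = 2.758%; on $80,000,000 that is $2,206,400.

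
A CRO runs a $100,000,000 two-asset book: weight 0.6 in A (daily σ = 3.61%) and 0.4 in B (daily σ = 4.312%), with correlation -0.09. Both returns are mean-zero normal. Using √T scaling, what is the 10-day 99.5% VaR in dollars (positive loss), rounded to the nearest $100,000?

σ_p = √(0.6²·3.61² + 0.4²·4.312² + 2·-0.09·0.6·0.4·3.61·4.312) = 2.645%.
σ_{10d} = 2.645% × √10 = 8.364%.
z(99.5%) = 2.576.
VaR = 2.576 × 8.364% = 21.546%; on $100,000,000 that is $21,546,000.

$21,500,000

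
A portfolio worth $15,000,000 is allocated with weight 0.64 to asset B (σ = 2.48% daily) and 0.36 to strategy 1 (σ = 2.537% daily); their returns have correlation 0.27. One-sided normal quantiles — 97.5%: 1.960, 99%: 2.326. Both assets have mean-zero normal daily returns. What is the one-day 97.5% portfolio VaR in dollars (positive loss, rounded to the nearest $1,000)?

$598,000

σ_p² = 0.64²·2.48² + 0.36²·2.537² + 2·0.27·0.64·0.36·2.48·2.537 = 4.1362 (%²).
σ_p = √4.1362 = 2.034%.
VaR = 1.960 × 2.034% = 3.987%; on $15,000,000 that is $598,050.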